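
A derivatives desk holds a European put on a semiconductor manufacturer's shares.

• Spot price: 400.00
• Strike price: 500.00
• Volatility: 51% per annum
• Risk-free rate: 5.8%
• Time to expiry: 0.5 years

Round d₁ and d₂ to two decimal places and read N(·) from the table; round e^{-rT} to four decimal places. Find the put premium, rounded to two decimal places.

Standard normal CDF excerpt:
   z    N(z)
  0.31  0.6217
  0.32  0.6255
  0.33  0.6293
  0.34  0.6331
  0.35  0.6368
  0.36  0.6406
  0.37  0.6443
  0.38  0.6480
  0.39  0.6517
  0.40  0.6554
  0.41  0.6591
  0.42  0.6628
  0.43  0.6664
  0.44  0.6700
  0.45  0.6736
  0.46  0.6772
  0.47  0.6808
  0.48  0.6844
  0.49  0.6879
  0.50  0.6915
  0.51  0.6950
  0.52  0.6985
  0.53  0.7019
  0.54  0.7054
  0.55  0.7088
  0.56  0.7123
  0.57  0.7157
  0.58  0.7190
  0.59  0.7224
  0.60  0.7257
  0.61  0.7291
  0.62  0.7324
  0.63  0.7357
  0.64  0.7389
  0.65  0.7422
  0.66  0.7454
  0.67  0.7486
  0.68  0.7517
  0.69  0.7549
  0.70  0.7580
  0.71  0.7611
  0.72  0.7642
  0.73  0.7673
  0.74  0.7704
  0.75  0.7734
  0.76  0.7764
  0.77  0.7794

114.93

σ√T = 0.51·√0.5 = 0.3606
d₁ = [ln(400/500) + (0.058 + 0.51²/2)·0.5] / 0.3606 = [-0.2231 + 0.0940] / 0.3606 = -0.3580 → -0.36
d₂ = d₁ − σ√T = -0.3580 − 0.3606 = -0.7187 → -0.72
e^(−rT) = e^(−0.058·0.5) = 0.9714
N(−d₂) = N(0.72) = 0.7642;  N(−d₁) = N(0.36) = 0.6406
P = 500·0.9714·0.7642 − 400·0.6406 = 371.1719 − 256.2400 = 114.9319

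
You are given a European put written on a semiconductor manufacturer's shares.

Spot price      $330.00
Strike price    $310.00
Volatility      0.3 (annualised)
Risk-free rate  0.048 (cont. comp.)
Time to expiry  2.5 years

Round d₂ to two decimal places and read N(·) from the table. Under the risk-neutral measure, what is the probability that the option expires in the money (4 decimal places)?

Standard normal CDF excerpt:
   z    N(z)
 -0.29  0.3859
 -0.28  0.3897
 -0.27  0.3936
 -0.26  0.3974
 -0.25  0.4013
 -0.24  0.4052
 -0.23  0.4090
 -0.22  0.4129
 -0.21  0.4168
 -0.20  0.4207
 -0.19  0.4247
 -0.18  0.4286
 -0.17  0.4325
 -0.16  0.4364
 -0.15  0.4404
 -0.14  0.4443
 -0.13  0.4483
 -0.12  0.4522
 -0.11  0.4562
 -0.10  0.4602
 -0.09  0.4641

0.4404

σ√T = 0.3·√2.5 = 0.4743
d₁ = [ln(330/310) + (0.048 + 0.3²/2)·2.5] / 0.4743 = [0.0625 + 0.2325] / 0.4743 = 0.6220 → 0.62
d₂ = d₁ − σ√T = 0.6220 − 0.4743 = 0.1476 → 0.15
Pr(exercise) under Q = N(−d₂) = N(-0.15) = 0.4404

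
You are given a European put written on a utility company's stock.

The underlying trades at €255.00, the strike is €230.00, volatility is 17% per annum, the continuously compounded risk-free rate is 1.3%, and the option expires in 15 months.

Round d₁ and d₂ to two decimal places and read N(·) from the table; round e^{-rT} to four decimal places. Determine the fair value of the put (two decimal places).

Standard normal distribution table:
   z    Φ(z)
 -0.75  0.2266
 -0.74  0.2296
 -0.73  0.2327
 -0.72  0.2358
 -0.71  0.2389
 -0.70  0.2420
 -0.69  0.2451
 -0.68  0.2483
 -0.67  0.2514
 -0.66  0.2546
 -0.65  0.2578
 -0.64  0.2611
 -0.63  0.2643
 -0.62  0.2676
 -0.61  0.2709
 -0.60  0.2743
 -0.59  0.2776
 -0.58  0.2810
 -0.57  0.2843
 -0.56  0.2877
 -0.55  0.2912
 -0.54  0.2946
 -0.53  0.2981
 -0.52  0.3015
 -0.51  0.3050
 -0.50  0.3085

T = 1.25;  σ√T = 0.1901
ln(S/K) + (r + σ²/2)T = ln(255/230) + (0.013 + 0.17²/2)·1.25 = 0.1032 + 0.0343 = 0.1375
d₁ = 0.1375 / 0.1901 = 0.7234 which rounds to 0.72
d₂ = d₁ − σ√T = 0.7234 − 0.1901 = 0.5334 which rounds to 0.53
exp(−rT) = exp(−0.013·1.25) = 0.9839
N(−d₂) = N(-0.53) = 0.2981;  N(−d₁) = N(-0.72) = 0.2358
P = 230·0.9839·0.2981 − 255·0.2358 = 67.4591 − 60.1290 = 7.3301

€7.33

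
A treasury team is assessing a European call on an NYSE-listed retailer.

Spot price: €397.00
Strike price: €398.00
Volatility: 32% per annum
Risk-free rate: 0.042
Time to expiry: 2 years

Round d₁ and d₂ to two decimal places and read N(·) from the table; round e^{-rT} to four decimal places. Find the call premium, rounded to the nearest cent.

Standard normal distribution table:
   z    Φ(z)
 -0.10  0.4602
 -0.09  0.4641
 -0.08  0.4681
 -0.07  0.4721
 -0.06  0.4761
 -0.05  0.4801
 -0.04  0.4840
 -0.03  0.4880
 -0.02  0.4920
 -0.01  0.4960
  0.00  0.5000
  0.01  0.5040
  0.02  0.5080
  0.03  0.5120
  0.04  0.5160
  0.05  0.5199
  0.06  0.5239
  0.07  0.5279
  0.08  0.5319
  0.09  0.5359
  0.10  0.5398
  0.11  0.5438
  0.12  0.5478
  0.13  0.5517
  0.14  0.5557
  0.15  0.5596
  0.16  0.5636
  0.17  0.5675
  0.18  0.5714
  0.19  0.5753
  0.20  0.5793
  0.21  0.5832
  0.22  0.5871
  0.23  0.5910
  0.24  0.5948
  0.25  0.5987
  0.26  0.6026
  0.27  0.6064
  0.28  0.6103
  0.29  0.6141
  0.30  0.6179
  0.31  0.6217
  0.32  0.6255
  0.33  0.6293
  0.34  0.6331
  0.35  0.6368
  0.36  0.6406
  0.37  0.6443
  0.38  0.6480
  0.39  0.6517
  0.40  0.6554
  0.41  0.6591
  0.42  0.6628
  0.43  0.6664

€85.98

σ√T = 0.32 × 1.4142 = 0.4525
d₁ = [ln(397/398) + (0.042 + 0.32²/2)·2] / 0.4525 = [-0.0025 + 0.1864] / 0.4525 = 0.4063 ≈ 0.41
d₂ = d₁ − σ√T = 0.4063 − 0.4525 = -0.0462 ≈ -0.05
exp(−rT) = exp(−0.042·2) = 0.9194
N(d₁) = N(0.41) = 0.6591;  N(d₂) = N(-0.05) = 0.4801
C = 397·0.6591 − 398·0.9194·0.4801 = 261.6627 − 175.6788 = 85.9839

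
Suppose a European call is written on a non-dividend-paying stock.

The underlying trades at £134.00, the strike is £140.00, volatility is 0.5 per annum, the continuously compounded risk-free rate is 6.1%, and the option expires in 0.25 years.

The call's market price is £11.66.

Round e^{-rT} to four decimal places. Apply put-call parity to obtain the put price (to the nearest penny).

£15.55

exp(−rT) = exp(−0.061·0.25) = 0.9849
Put-call parity: C − P = S − K·e^(−rT) = 134 − 140·0.9849 = 134 − 137.8860 = -3.8860
P = C − (C − P) = 11.66 − (-3.8860) = 15.5460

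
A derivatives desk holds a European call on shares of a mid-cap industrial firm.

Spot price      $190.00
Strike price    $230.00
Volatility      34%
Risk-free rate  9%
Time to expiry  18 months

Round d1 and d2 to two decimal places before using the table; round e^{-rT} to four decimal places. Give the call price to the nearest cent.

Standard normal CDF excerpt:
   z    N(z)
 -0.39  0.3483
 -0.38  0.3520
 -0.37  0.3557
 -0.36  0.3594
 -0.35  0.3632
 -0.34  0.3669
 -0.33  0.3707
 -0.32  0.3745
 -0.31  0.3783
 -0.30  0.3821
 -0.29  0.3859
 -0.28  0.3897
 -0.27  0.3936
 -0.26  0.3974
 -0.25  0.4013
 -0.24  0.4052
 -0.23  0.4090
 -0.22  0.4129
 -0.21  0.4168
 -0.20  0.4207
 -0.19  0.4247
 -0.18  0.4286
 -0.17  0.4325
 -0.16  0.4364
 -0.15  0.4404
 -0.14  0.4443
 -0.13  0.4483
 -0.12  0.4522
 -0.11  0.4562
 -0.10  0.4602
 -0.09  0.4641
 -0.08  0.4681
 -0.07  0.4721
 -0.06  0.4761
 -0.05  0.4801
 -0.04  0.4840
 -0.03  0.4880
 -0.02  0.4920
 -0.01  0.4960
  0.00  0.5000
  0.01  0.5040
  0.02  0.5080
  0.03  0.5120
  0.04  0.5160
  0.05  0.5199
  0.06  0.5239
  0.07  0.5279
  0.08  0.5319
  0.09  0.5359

$26.57

σ√T = 0.34·√1.5 = 0.4164
d₁ = [ln(190/230) + (0.09 + 0.34²/2)·1.5] / 0.4164 = [-0.1911 + 0.2217] / 0.4164 = 0.0736 which rounds to 0.07
d₂ = d₁ − σ√T = 0.0736 − 0.4164 = -0.3428 which rounds to -0.34
exp(−rT) = exp(−0.09·1.5) = 0.8737
N(d₁) = N(0.07) = 0.5279;  N(d₂) = N(-0.34) = 0.3669
C = 190·0.5279 − 230·0.8737·0.3669 = 100.3010 − 73.7289 = 26.5721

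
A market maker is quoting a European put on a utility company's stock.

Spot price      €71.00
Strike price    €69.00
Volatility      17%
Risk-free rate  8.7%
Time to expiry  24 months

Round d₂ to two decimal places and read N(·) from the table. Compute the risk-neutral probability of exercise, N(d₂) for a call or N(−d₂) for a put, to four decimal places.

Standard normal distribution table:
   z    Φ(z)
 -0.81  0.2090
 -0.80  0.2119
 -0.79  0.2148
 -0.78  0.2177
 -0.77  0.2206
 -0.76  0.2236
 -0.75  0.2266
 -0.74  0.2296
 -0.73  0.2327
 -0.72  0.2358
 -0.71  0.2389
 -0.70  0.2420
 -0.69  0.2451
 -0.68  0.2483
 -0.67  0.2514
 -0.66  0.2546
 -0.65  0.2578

σ√T = 0.17 × 1.4142 = 0.2404
ln(S/K) + (r + σ²/2)T = ln(71/69) + (0.087 + 0.17²/2)·2 = 0.0286 + 0.2029 = 0.2315
d₁ = 0.2315 / 0.2404 = 0.9628 ≈ 0.96
d₂ = d₁ − σ√T = 0.9628 − 0.2404 = 0.7224 ≈ 0.72
Risk-neutral Pr[S_T < K] = N(−d₂) = N(-0.72) = 0.2358

0.2358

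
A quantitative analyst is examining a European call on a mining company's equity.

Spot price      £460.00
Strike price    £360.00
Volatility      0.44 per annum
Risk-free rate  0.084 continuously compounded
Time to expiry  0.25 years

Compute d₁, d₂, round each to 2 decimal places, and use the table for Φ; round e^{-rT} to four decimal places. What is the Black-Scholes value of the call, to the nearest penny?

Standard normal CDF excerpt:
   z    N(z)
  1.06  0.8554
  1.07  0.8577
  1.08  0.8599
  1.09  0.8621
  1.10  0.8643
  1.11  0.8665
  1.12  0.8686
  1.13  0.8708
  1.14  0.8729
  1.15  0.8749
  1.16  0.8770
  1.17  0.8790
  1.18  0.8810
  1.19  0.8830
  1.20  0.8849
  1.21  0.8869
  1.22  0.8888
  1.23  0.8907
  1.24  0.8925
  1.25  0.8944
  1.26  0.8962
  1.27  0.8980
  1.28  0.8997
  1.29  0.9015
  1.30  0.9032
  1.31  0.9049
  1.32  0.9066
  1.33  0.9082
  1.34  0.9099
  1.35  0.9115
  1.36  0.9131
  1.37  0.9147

T = 0.25;  σ√T = 0.2200
d₁ = [ln(460/360) + (0.084 + 0.44²/2)·0.25] / 0.2200 = [0.2451 + 0.0452] / 0.2200 = 1.3196 which rounds to 1.32
d₂ = d₁ − σ√T = 1.3196 − 0.2200 = 1.0996 which rounds to 1.10
exp(−rT) = exp(−0.084·0.25) = 0.9792
N(d₁) = N(1.32) = 0.9066;  N(d₂) = N(1.10) = 0.8643
C = 460·0.9066 − 360·0.9792·0.8643 = 417.0360 − 304.6761 = 112.3599

£112.36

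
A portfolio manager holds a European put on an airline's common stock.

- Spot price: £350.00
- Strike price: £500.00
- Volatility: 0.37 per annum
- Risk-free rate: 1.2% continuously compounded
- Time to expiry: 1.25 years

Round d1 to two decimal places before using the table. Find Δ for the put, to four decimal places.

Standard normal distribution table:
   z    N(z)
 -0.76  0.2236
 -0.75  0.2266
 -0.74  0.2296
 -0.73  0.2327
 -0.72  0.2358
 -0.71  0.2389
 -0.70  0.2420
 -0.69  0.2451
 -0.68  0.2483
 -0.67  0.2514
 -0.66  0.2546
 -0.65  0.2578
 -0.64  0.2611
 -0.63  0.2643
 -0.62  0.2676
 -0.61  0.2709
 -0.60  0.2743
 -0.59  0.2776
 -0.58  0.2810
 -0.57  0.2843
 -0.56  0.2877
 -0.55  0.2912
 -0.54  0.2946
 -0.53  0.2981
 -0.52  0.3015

-0.7324

σ√T = 0.37·√1.25 = 0.4137
d₁ = [ln(350/500) + (0.012 + 0.37²/2)·1.25] / 0.4137 = [-0.3567 + 0.1006] / 0.4137 = -0.6191 → -0.62
N(d₁) = N(-0.62) = 0.2676
Δ_put = N(d₁) − 1 = 0.2676 − 1 = -0.7324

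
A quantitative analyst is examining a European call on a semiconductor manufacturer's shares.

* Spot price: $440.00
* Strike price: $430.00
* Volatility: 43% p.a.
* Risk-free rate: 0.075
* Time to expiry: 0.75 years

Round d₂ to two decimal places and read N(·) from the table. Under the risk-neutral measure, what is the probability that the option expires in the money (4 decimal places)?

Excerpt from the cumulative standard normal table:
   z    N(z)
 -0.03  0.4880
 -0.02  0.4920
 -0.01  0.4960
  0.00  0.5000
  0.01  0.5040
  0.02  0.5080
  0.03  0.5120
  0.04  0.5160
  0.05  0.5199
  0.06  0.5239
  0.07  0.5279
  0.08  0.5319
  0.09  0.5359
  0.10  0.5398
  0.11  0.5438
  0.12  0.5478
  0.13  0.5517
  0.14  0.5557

T = 0.75;  σ√T = 0.3724
d₁ = [ln(440/430) + (0.075 + 0.43²/2)·0.75] / 0.3724 = [0.0230 + 0.1256] / 0.3724 = 0.3990 which rounds to 0.40
d₂ = d₁ − σ√T = 0.3990 − 0.3724 = 0.0266 which rounds to 0.03
Risk-neutral Pr[S_T > K] = N(d₂) = N(0.03) = 0.5120

0.5120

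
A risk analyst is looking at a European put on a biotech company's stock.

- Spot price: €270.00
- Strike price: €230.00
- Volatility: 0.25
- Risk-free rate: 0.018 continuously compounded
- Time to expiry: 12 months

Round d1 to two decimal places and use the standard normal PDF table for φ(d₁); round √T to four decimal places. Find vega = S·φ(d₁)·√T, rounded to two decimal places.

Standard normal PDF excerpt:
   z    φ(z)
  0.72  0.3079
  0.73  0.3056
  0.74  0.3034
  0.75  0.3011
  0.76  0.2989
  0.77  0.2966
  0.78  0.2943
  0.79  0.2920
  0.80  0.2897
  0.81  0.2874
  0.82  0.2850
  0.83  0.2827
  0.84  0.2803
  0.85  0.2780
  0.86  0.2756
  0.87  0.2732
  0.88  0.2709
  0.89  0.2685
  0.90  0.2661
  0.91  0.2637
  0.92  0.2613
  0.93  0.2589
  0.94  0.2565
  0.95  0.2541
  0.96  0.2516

75.68

σ√T = 0.25 × 1.0000 = 0.2500
d₁ = [ln(270/230) + (0.018 + 0.25²/2)·1] / 0.2500 = [0.1603 + 0.0493] / 0.2500 = 0.8384 ≈ 0.84
√T = √1 = 1.0000
φ(d₁) = φ(0.84) = 0.2803
vega = S·φ(d₁)·√T = 270·0.2803·1.0000 = 75.6810
(Call and put vega coincide under Black-Scholes.)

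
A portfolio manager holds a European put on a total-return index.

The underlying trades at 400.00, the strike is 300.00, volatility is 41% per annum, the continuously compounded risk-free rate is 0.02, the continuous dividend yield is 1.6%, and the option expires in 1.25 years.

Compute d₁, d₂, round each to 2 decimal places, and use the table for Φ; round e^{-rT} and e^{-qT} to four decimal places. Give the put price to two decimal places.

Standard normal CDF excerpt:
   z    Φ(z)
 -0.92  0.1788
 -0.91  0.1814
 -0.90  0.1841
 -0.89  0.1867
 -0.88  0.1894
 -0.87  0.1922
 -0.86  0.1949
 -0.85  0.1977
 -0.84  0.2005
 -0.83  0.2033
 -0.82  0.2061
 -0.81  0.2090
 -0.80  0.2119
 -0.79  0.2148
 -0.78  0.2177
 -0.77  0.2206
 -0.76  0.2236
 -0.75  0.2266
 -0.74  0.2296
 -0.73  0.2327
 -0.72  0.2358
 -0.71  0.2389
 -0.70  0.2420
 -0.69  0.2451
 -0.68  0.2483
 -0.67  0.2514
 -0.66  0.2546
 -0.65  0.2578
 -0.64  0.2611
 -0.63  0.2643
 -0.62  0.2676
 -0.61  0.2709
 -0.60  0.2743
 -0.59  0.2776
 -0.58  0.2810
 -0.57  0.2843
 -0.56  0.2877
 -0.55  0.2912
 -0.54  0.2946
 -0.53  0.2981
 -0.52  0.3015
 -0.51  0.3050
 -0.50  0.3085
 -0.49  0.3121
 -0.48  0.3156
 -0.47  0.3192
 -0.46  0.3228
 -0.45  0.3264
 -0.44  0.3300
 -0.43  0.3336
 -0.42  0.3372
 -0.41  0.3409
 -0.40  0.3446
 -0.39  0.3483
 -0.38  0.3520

24.39

T = 1.25;  σ√T = 0.4584
ln(S/K) + (r − q + σ²/2)T = ln(400/300) + (0.02 − 0.016 + 0.41²/2)·1.25 = 0.2877 + 0.1101 = 0.3977
d₁ = 0.3977 / 0.4584 = 0.8677 ⇒ 0.87
d₂ = d₁ − σ√T = 0.8677 − 0.4584 = 0.4093 ⇒ 0.41
e^(−qT) = e^(−0.016·1.25) = 0.9802;  e^(−rT) = e^(−0.02·1.25) = 0.9753
P = 300·0.9753·N(-0.41) − 400·0.9802·N(-0.87) = 300·0.9753·0.3409 − 400·0.9802·0.1922 = 99.7439 − 75.3578 = 24.3862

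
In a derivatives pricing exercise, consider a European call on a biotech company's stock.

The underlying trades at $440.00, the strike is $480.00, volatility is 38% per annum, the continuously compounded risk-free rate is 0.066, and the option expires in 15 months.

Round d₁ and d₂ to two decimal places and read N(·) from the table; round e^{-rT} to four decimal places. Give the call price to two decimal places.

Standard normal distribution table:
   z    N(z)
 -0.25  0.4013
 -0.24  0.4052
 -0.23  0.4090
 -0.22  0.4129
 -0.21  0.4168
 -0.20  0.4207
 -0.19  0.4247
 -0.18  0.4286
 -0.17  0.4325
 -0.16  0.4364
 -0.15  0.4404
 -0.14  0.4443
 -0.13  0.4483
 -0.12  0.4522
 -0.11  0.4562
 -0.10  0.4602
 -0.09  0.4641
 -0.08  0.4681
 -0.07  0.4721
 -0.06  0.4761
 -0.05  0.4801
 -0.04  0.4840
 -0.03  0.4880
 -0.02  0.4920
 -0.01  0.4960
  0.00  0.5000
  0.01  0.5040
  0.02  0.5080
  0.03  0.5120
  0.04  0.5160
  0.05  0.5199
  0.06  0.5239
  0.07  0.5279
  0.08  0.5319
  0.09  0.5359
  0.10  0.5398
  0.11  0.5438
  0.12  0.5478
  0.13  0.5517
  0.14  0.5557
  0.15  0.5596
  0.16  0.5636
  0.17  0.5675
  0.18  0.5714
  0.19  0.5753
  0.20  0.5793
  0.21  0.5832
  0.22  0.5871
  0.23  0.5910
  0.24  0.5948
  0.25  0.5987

$72.40

T = 1.25;  σ√T = 0.4249
d₁ = [ln(440/480) + (0.066 + 0.38²/2)·1.25] / 0.4249 = [-0.0870 + 0.1727] / 0.4249 = 0.2018 → 0.20
d₂ = d₁ − σ√T = 0.2018 − 0.4249 = -0.2230 → -0.22
e^(−rT) = e^(−0.066·1.25) = 0.9208
C = 440·N(0.20) − 480·0.9208·N(-0.22) = 440·0.5793 − 480·0.9208·0.4129 = 254.8920 − 182.4952 = 72.3968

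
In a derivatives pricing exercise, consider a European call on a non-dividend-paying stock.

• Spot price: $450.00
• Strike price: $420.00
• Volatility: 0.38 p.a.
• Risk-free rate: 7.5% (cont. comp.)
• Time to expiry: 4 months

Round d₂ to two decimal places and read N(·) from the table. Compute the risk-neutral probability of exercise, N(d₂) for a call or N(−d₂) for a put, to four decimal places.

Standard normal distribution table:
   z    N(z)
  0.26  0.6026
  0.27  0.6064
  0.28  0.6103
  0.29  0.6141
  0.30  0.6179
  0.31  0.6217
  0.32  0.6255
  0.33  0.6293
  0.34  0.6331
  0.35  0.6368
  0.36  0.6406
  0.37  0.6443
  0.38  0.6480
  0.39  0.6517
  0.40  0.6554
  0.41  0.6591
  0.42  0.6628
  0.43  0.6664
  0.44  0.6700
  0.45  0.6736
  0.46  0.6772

0.6255

σ√T = 0.38·√0.3333 = 0.2194
d₁ = [ln(450/420) + (0.075 + ½·0.38²)·0.3333] / (σ√T) = (0.0690 + 0.0491) / 0.2194 = 0.5381 ≈ 0.54
d₂ = 0.5381 − 0.2194 = 0.3187 ≈ 0.32
Pr(exercise) under Q = N(d₂) = 0.6255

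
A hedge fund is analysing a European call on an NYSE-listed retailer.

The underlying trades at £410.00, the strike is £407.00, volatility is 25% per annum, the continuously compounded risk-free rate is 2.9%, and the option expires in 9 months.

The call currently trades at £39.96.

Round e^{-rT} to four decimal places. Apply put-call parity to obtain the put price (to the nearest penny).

£28.21

exp(−rT) = exp(−0.029·0.75) = 0.9785
Put-call parity: C − P = S − K·e^(−rT) = 410 − 407·0.9785 = 410 − 398.2495 = 11.7505
P = C − (C − P) = 39.96 − (11.7505) = 28.2095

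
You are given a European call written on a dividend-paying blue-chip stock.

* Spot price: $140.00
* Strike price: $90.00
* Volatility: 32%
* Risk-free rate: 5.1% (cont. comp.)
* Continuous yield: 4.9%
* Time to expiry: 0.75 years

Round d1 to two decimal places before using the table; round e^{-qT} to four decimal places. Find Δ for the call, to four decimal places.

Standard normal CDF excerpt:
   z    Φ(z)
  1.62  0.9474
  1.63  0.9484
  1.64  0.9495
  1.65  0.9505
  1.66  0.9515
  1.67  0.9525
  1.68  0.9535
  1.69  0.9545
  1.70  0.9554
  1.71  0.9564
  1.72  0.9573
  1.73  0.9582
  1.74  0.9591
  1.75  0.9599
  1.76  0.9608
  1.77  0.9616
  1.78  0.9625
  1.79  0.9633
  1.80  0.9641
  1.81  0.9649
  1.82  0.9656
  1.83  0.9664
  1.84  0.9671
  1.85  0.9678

σ√T = 0.32 × 0.8660 = 0.2771
d₁ = [ln(140/90) + (0.051 − 0.049 + 0.32²/2)·0.75] / 0.2771 = [0.4418 + 0.0399] / 0.2771 = 1.7383 ≈ 1.74
N(d₁) = N(1.74) = 0.9591
Δ_call = e^(−qT)·N(d₁) = 0.9639·0.9591 = 0.9245

0.9245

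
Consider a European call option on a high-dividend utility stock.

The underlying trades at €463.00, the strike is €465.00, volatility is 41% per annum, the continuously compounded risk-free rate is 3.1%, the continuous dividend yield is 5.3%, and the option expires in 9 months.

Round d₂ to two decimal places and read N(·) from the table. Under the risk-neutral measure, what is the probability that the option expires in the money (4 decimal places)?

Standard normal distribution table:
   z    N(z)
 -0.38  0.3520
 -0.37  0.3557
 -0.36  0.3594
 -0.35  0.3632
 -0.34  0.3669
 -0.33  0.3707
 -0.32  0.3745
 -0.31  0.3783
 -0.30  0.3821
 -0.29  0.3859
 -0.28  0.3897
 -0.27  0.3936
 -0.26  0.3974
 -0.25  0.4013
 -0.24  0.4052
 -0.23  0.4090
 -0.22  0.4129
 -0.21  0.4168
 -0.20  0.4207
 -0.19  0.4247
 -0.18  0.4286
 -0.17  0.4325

0.4052

σ√T = 0.41 × 0.8660 = 0.3551
d₁ = [ln(463/465) + (0.031 − 0.053 + ½·0.41²)·0.75] / (σ√T) = (-0.0043 + 0.0465) / 0.3551 = 0.1189 ≈ 0.12
d₂ = 0.1189 − 0.3551 = -0.2361 ≈ -0.24
Pr(exercise) under Q = N(d₂) = 0.4052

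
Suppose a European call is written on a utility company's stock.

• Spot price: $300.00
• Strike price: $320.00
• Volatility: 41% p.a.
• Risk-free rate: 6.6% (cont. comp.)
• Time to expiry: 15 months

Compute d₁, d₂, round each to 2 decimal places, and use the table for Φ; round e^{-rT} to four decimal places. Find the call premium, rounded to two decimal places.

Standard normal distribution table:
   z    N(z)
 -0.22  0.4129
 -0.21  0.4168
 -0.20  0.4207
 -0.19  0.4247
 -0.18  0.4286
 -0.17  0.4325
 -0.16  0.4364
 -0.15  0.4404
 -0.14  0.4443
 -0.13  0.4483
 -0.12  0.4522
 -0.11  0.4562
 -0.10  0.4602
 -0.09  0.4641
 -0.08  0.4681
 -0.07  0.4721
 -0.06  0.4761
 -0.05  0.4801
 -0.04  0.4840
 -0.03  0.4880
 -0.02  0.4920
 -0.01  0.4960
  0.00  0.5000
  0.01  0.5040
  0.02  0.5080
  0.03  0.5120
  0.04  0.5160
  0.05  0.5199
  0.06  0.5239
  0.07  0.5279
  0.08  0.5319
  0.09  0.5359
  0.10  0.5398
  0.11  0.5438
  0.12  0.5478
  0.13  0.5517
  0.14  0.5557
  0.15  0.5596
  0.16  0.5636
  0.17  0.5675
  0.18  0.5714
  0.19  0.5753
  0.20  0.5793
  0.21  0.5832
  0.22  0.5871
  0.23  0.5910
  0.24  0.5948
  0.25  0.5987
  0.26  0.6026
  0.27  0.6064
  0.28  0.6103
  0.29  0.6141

$56.78

T = 1.25;  σ√T = 0.4584
d₁ = [ln(300/320) + (0.066 + 0.41²/2)·1.25] / 0.4584 = [-0.0645 + 0.1876] / 0.4584 = 0.2684 → 0.27
d₂ = d₁ − σ√T = 0.2684 − 0.4584 = -0.1900 → -0.19
exp(−rT) = exp(−0.066·1.25) = 0.9208
N(d₁) = N(0.27) = 0.6064;  N(d₂) = N(-0.19) = 0.4247
C = 300·0.6064 − 320·0.9208·0.4247 = 181.9200 − 125.1404 = 56.7796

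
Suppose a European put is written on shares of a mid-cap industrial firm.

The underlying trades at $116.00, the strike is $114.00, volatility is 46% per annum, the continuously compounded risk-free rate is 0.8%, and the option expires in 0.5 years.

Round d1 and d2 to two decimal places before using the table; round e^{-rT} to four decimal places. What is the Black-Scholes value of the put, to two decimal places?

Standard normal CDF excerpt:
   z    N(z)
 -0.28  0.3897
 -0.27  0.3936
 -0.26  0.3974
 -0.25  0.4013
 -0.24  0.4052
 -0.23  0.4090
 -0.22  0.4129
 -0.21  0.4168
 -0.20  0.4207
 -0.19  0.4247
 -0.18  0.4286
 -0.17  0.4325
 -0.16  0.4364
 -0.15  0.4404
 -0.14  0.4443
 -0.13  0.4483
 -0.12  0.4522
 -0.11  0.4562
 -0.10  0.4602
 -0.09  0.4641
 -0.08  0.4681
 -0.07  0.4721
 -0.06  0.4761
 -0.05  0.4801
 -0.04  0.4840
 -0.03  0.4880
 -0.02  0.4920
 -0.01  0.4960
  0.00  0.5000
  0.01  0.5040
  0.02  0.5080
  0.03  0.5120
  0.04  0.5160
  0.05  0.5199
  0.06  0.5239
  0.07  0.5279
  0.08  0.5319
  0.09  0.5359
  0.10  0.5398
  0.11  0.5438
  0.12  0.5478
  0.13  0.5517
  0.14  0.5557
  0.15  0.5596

$13.85

σ√T = 0.46 × 0.7071 = 0.3253
d₁ = [ln(116/114) + (0.008 + 0.46²/2)·0.5] / 0.3253 = [0.0174 + 0.0569] / 0.3253 = 0.2284 ⇒ 0.23
d₂ = d₁ − σ√T = 0.2284 − 0.3253 = -0.0969 ⇒ -0.10
exp(−rT) = exp(−0.008·0.5) = 0.9960
N(−d₂) = N(0.10) = 0.5398;  N(−d₁) = N(-0.23) = 0.4090
P = 114·0.9960·0.5398 − 116·0.4090 = 61.2911 − 47.4440 = 13.8471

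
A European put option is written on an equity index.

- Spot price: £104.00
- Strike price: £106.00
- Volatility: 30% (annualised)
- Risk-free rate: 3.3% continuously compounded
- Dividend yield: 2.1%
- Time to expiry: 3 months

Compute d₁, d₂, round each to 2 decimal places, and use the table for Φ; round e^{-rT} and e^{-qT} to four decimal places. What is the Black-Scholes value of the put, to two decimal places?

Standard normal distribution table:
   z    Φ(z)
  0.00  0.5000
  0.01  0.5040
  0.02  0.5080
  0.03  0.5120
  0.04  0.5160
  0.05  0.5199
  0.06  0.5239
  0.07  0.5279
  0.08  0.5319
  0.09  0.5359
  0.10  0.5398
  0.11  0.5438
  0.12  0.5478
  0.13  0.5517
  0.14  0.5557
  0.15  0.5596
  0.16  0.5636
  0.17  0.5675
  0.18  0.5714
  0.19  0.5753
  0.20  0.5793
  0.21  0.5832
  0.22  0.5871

£7.10

T = 0.25;  σ√T = 0.1500
d₁ = [ln(104/106) + (0.033 − 0.021 + ½·0.3²)·0.25] / (σ√T) = (-0.0190 + 0.0142) / 0.1500 = -0.0320 which rounds to -0.03
d₂ = -0.0320 − 0.1500 = -0.1820 which rounds to -0.18
e^(−qT) = e^(−0.021·0.25) = 0.9948;  e^(−rT) = e^(−0.033·0.25) = 0.9918
P = 106·0.9918·N(0.18) − 104·0.9948·N(0.03) = 106·0.9918·0.5714 − 104·0.9948·0.5120 = 60.0717 − 52.9711 = 7.1006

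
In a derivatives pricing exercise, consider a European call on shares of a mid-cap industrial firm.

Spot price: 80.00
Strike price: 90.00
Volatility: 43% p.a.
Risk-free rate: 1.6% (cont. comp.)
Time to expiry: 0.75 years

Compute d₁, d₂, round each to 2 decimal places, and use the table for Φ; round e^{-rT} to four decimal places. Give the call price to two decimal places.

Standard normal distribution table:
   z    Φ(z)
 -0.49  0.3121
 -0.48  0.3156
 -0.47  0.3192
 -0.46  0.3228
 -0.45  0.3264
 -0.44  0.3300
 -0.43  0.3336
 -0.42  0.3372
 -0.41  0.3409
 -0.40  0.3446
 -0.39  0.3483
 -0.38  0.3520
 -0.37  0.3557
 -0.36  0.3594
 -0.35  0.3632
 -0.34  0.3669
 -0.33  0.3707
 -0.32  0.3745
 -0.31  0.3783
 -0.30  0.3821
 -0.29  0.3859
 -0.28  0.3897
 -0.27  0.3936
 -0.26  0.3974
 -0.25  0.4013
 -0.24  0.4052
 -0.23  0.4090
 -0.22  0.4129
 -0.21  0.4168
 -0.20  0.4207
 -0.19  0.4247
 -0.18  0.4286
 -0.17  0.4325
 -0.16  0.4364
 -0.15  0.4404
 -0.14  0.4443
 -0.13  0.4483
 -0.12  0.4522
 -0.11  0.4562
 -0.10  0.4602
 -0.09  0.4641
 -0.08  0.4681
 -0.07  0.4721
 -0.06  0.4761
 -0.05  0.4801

T = 0.75;  σ√T = 0.3724
d₁ = [ln(80/90) + (0.016 + 0.43²/2)·0.75] / 0.3724 = [-0.1178 + 0.0813] / 0.3724 = -0.0979 which rounds to -0.10
d₂ = d₁ − σ√T = -0.0979 − 0.3724 = -0.4703 which rounds to -0.47
exp(−rT) = exp(−0.016·0.75) = 0.9881
N(d₁) = N(-0.10) = 0.4602;  N(d₂) = N(-0.47) = 0.3192
C = 80·0.4602 − 90·0.9881·0.3192 = 36.8160 − 28.3861 = 8.4299

8.43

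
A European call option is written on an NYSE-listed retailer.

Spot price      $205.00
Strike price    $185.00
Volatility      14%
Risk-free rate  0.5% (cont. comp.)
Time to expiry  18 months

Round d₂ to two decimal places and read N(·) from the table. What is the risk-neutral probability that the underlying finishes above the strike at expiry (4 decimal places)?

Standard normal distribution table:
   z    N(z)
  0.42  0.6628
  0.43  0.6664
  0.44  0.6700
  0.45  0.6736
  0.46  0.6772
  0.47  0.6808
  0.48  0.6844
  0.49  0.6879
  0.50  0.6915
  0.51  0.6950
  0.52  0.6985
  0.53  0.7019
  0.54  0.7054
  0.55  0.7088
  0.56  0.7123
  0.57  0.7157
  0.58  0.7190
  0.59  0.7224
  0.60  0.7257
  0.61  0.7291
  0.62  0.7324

0.7123

σ√T = 0.14 × 1.2247 = 0.1715
d₁ = [ln(205/185) + (0.005 + 0.14²/2)·1.5] / 0.1715 = [0.1027 + 0.0222] / 0.1715 = 0.7282 → 0.73
d₂ = d₁ − σ√T = 0.7282 − 0.1715 = 0.5567 → 0.56
Risk-neutral Pr[S_T > K] = N(d₂) = N(0.56) = 0.7123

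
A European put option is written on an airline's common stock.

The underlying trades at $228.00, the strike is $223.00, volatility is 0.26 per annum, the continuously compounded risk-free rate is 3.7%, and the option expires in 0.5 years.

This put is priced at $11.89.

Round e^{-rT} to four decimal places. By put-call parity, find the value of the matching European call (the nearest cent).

e^(−rT) = e^(−0.037·0.5) = 0.9817
Put-call parity: C − P = S − K·e^(−rT) = 228 − 223·0.9817 = 228 − 218.9191 = 9.0809
C = P + (C − P) = 11.89 + (9.0809) = 20.9709

$20.97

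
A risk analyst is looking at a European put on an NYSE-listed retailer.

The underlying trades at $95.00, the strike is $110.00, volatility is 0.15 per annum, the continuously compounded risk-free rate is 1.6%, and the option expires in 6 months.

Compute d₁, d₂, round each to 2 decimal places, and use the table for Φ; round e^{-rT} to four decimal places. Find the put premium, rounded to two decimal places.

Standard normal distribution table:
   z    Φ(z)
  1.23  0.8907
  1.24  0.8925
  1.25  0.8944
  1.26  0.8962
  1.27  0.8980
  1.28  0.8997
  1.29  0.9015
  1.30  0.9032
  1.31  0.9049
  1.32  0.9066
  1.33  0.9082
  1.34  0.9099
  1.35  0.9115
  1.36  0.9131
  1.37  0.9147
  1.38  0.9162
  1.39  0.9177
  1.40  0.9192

$14.67

T = 0.5;  σ√T = 0.1061
d₁ = [ln(95/110) + (0.016 + ½·0.15²)·0.5] / (σ√T) = (-0.1466 + 0.0136) / 0.1061 = -1.2537 which rounds to -1.25
d₂ = -1.2537 − 0.1061 = -1.3598 which rounds to -1.36
e^(−rT) = e^(−0.016·0.5) = 0.9920
P = 110·0.9920·N(1.36) − 95·N(1.25) = 110·0.9920·0.9131 − 95·0.8944 = 99.6375 − 84.9680 = 14.6695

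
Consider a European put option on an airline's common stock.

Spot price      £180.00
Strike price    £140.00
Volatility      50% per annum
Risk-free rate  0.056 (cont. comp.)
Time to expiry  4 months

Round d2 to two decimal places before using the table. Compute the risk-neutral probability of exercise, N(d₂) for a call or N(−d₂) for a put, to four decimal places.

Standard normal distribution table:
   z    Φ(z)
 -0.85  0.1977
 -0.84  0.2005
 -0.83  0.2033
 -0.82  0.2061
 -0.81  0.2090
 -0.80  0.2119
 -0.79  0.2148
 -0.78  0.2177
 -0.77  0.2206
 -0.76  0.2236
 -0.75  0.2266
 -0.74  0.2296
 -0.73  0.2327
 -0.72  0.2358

0.2148

σ√T = 0.5·√0.3333 = 0.2887
ln(S/K) + (r + σ²/2)T = ln(180/140) + (0.056 + 0.5²/2)·0.3333 = 0.2513 + 0.0603 = 0.3116
d₁ = 0.3116 / 0.2887 = 1.0796 → 1.08
d₂ = d₁ − σ√T = 1.0796 − 0.2887 = 0.7909 → 0.79
Pr(exercise) under Q = N(−d₂) = N(-0.79) = 0.2148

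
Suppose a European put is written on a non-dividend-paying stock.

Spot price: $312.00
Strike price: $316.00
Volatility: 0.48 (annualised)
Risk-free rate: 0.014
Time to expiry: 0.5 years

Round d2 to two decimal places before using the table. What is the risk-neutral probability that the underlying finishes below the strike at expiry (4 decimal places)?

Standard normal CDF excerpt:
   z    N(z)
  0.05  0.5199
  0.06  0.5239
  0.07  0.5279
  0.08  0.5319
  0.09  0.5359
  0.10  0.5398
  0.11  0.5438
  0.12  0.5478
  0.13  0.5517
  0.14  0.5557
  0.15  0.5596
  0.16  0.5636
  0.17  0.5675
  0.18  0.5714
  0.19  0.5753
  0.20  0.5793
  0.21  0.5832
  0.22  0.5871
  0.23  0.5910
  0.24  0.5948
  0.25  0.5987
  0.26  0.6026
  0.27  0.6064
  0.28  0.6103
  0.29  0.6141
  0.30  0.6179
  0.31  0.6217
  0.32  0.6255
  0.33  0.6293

σ√T = 0.48·√0.5 = 0.3394
d₁ = [ln(312/316) + (0.014 + 0.48²/2)·0.5] / 0.3394 = [-0.0127 + 0.0646] / 0.3394 = 0.1528 ⇒ 0.15
d₂ = d₁ − σ√T = 0.1528 − 0.3394 = -0.1866 ⇒ -0.19
Risk-neutral Pr[S_T < K] = N(−d₂) = N(0.19) = 0.5753

0.5753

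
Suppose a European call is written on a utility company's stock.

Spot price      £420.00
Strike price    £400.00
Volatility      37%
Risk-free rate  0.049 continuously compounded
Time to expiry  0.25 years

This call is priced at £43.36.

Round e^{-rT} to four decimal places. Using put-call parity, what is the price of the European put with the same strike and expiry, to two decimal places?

e^(−rT) = e^(−0.049·0.25) = 0.9878
Put-call parity: C − P = S − K·e^(−rT) = 420 − 400·0.9878 = 420 − 395.1200 = 24.8800
P = C − (C − P) = 43.36 − (24.8800) = 18.4800

£18.48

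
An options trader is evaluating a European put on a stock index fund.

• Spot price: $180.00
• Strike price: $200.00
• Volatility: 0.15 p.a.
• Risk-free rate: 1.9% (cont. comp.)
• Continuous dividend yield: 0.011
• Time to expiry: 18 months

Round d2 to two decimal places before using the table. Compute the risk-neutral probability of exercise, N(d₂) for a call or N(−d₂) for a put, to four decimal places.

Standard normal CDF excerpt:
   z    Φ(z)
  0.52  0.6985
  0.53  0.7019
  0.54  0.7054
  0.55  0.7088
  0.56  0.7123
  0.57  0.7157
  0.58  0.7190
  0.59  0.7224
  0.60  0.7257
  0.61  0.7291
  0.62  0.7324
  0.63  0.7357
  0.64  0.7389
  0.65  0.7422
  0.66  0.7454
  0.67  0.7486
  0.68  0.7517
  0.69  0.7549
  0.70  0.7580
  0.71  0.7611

σ√T = 0.15·√1.5 = 0.1837
d₁ = [ln(180/200) + (0.019 − 0.011 + ½·0.15²)·1.5] / (σ√T) = (-0.1054 + 0.0289) / 0.1837 = -0.4163 → -0.42
d₂ = -0.4163 − 0.1837 = -0.6000 → -0.60
Pr(exercise) under Q = N(−d₂) = N(0.60) = 0.7257

0.7257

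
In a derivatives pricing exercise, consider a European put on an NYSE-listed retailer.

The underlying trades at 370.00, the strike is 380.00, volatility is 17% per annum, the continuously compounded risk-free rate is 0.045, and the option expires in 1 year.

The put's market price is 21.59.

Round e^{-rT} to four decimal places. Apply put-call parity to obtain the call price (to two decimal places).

exp(−rT) = exp(−0.045·1) = 0.9560
Put-call parity: C − P = S − K·e^(−rT) = 370 − 380·0.9560 = 370 − 363.2800 = 6.7200
C = P + (C − P) = 21.59 + (6.7200) = 28.3100

28.31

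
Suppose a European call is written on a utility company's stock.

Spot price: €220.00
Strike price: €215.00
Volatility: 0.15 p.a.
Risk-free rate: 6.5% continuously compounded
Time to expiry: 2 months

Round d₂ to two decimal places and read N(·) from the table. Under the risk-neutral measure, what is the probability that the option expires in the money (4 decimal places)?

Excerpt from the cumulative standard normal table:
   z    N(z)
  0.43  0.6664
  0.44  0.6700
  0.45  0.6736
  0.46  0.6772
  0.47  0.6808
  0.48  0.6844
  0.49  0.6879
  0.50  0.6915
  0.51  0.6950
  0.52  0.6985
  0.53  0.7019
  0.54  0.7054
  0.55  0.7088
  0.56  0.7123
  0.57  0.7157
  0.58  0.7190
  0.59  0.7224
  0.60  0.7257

T = 0.1667;  σ√T = 0.0612
d₁ = [ln(220/215) + (0.065 + 0.15²/2)·0.1667] / 0.0612 = [0.0230 + 0.0127] / 0.0612 = 0.5829 which rounds to 0.58
d₂ = d₁ − σ√T = 0.5829 − 0.0612 = 0.5217 which rounds to 0.52
Pr(exercise) under Q = N(d₂) = 0.6985

0.6985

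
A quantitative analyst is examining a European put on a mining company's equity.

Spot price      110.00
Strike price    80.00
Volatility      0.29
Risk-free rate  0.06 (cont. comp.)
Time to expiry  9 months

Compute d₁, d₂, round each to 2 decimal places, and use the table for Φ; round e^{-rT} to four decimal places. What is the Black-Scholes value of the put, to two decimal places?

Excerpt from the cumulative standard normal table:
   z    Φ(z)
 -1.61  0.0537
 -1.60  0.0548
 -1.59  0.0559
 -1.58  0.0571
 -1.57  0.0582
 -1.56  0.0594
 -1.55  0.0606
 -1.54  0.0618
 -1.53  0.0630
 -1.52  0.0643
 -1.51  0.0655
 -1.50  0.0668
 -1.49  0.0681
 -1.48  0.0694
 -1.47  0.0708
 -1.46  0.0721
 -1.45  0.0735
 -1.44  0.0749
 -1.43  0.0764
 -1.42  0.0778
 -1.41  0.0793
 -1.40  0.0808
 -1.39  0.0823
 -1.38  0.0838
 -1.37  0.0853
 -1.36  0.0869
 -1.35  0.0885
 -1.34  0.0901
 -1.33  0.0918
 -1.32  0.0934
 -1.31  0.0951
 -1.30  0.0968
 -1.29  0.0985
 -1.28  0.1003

σ√T = 0.29·√0.75 = 0.2511
ln(S/K) + (r + σ²/2)T = ln(110/80) + (0.06 + 0.29²/2)·0.75 = 0.3185 + 0.0765 = 0.3950
d₁ = 0.3950 / 0.2511 = 1.5727 which rounds to 1.57
d₂ = d₁ − σ√T = 1.5727 − 0.2511 = 1.3216 which rounds to 1.32
exp(−rT) = exp(−0.06·0.75) = 0.9560
N(−d₂) = N(-1.32) = 0.0934;  N(−d₁) = N(-1.57) = 0.0582
P = 80·0.9560·0.0934 − 110·0.0582 = 7.1432 − 6.4020 = 0.7412

0.74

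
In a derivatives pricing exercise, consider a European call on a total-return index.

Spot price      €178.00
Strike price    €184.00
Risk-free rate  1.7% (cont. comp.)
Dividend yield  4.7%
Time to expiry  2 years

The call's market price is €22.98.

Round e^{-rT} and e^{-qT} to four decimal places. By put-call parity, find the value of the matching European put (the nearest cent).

€38.80

e^(−qT) = e^(−0.047·2) = 0.9103;  e^(−rT) = e^(−0.017·2) = 0.9666
Put-call parity: C − P = S·e^(−qT) − K·e^(−rT) = 178·0.9103 − 184·0.9666 = 162.0334 − 177.8544 = -15.8210
P = C − (C − P) = 22.98 − (-15.8210) = 38.8010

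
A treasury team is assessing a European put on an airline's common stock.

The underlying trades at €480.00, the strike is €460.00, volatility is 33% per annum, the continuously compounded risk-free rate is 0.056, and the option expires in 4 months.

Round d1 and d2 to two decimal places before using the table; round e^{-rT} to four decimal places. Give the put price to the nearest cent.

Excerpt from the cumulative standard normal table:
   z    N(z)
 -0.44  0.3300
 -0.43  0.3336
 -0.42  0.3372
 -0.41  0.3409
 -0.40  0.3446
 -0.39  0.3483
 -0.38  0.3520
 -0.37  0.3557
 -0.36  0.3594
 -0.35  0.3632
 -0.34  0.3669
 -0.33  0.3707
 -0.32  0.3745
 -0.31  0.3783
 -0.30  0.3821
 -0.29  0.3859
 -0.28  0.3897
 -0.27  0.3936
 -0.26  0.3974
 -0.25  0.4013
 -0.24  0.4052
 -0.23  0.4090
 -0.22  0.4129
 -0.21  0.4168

€22.80

T = 0.3333;  σ√T = 0.1905
d₁ = [ln(480/460) + (0.056 + ½·0.33²)·0.3333] / (σ√T) = (0.0426 + 0.0368) / 0.1905 = 0.4166 ⇒ 0.42
d₂ = 0.4166 − 0.1905 = 0.2261 ⇒ 0.23
e^(−rT) = e^(−0.056·0.3333) = 0.9815
N(−d₂) = N(-0.23) = 0.4090;  N(−d₁) = N(-0.42) = 0.3372
P = 460·0.9815·0.4090 − 480·0.3372 = 184.6594 − 161.8560 = 22.8034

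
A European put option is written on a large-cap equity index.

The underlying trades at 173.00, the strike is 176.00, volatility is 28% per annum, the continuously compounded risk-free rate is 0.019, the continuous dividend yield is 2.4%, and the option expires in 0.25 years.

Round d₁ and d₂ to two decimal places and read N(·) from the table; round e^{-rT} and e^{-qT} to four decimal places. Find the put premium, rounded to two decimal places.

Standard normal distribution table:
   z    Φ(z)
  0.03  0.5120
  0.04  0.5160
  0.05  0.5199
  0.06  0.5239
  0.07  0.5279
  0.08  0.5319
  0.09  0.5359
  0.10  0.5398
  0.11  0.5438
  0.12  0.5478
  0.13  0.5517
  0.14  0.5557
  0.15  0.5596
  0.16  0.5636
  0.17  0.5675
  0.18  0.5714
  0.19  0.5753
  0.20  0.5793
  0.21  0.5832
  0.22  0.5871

T = 0.25;  σ√T = 0.1400
d₁ = [ln(173/176) + (0.019 − 0.024 + 0.28²/2)·0.25] / 0.1400 = [-0.0172 + 0.0086] / 0.1400 = -0.0617 ⇒ -0.06
d₂ = d₁ − σ√T = -0.0617 − 0.1400 = -0.2017 ⇒ -0.20
e^(−qT) = e^(−0.024·0.25) = 0.9940;  e^(−rT) = e^(−0.019·0.25) = 0.9953
P = 176·0.9953·N(0.20) − 173·0.9940·N(0.06) = 176·0.9953·0.5793 − 173·0.9940·0.5239 = 101.4776 − 90.0909 = 11.3867

11.39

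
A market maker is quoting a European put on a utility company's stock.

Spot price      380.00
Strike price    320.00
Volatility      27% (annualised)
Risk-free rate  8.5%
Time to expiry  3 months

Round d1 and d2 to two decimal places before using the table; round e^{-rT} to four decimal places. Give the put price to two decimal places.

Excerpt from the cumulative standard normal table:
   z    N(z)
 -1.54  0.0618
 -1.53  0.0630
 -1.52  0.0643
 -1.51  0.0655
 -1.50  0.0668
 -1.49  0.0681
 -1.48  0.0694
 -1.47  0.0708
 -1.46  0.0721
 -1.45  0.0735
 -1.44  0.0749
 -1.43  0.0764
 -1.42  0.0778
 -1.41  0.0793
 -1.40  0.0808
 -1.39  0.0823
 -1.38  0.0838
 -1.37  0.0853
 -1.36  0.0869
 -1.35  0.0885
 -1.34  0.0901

1.84

σ√T = 0.27 × 0.5000 = 0.1350
ln(S/K) + (r + σ²/2)T = ln(380/320) + (0.085 + 0.27²/2)·0.25 = 0.1719 + 0.0304 = 0.2022
d₁ = 0.2022 / 0.1350 = 1.4979 → 1.50
d₂ = d₁ − σ√T = 1.4979 − 0.1350 = 1.3629 → 1.36
exp(−rT) = exp(−0.085·0.25) = 0.9790
N(−d₂) = N(-1.36) = 0.0869;  N(−d₁) = N(-1.50) = 0.0668
P = 320·0.9790·0.0869 − 380·0.0668 = 27.2240 − 25.3840 = 1.8400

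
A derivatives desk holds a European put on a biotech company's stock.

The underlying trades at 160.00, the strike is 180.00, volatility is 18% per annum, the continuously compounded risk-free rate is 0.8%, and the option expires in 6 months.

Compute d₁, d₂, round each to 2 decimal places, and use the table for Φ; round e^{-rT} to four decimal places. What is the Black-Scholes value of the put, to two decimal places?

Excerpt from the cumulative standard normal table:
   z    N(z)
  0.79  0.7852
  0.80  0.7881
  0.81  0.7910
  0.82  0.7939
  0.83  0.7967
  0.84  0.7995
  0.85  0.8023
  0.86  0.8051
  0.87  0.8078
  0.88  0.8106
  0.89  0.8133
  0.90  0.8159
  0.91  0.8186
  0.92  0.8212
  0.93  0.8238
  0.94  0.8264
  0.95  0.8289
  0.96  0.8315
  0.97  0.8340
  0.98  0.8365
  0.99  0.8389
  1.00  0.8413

σ√T = 0.18·√0.5 = 0.1273
ln(S/K) + (r + σ²/2)T = ln(160/180) + (0.008 + 0.18²/2)·0.5 = -0.1178 + 0.0121 = -0.1057
d₁ = -0.1057 / 0.1273 = -0.8303 ≈ -0.83
d₂ = d₁ − σ√T = -0.8303 − 0.1273 = -0.9576 ≈ -0.96
exp(−rT) = exp(−0.008·0.5) = 0.9960
N(−d₂) = N(0.96) = 0.8315;  N(−d₁) = N(0.83) = 0.7967
P = 180·0.9960·0.8315 − 160·0.7967 = 149.0713 − 127.4720 = 21.5993

21.60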